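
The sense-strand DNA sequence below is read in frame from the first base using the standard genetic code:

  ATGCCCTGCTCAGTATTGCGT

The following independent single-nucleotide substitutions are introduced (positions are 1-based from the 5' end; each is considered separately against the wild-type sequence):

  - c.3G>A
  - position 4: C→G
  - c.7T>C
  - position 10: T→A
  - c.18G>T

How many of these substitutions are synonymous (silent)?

0

Codon 1: ATG (Met) → ATA (Ile) — missense.
Codon 2: CCC (Pro) → GCC (Ala) — missense.
Codon 3: TGC (Cys) → CGC (Arg) — missense.
Codon 4: TCA (Ser) → ACA (Thr) — missense.
Codon 6: TTG (Leu) → TTT (Phe) — missense.
Synonymous: 0 of 5.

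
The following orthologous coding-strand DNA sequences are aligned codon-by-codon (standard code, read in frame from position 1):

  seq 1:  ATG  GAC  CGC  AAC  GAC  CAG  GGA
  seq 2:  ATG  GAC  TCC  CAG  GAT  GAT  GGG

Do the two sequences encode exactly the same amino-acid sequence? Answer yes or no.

no

Codon 1: ATG Met / ATG Met — identical.
Codon 2: GAC Asp / GAC Asp — identical.
Codon 3: CGC Arg / TCC Ser — nonsynonymous.
Codon 4: AAC Asn / CAG Gln — nonsynonymous.
Codon 5: GAC Asp / GAT Asp — synonymous.
Codon 6: CAG Gln / GAT Asp — nonsynonymous.
Codon 7: GGA Gly / GGG Gly — synonymous.
Nonsynonymous differences: 3 → different protein.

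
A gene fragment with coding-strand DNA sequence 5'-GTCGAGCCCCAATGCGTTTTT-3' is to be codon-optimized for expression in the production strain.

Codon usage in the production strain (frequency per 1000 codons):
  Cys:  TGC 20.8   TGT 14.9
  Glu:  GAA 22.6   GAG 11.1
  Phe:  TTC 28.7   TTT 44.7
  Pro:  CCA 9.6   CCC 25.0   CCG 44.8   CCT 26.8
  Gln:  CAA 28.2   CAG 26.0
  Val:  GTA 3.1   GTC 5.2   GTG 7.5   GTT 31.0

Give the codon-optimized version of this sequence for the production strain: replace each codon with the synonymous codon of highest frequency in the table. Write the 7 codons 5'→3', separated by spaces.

GTT GAA CCG CAA TGC GTT TTT

Codon 1 (Val): best is GTT at 31.0.
Codon 2 (Glu): best is GAA at 22.6.
Codon 3 (Pro): best is CCG at 44.8.
Codon 4 (Gln): best is CAA at 28.2.
Codon 5 (Cys): best is TGC at 20.8.
Codon 6 (Val): best is GTT at 31.0.
Codon 7 (Phe): best is TTT at 44.7.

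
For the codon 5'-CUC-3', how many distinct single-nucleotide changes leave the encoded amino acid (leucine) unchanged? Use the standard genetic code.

3

Position 1: none → 0 synonymous.
Position 2: none → 0 synonymous.
Position 3: CUU, CUA, CUG → 3 synonymous.
Total: 0 + 0 + 3 = 3.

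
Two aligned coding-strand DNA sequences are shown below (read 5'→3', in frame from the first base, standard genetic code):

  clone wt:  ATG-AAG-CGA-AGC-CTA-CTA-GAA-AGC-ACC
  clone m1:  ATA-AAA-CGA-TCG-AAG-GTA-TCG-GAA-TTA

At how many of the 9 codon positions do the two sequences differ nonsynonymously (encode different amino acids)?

Codon 1: ATG Met / ATA Ile — nonsynonymous.
Codon 2: AAG Lys / AAA Lys — synonymous.
Codon 3: CGA Arg / CGA Arg — identical.
Codon 4: AGC Ser / TCG Ser — synonymous.
Codon 5: CTA Leu / AAG Lys — nonsynonymous.
Codon 6: CTA Leu / GTA Val — nonsynonymous.
Codon 7: GAA Glu / TCG Ser — nonsynonymous.
Codon 8: AGC Ser / GAA Glu — nonsynonymous.
Codon 9: ACC Thr / TTA Leu — nonsynonymous.
Nonsynonymous differences: 6.

6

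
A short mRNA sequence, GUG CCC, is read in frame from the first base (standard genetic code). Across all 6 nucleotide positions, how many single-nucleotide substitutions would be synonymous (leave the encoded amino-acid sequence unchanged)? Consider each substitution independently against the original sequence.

Codon 1 (GUG, Val): 3 synonymous substitutions.
Codon 2 (CCC, Pro): 3 synonymous substitutions.
Total: 3 + 3 = 6.

6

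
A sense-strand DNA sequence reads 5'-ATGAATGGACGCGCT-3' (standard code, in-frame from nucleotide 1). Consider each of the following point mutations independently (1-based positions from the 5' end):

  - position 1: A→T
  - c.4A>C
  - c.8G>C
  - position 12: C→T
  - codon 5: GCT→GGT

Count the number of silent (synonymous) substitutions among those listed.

Codon 1: ATG (Met) → TTG (Leu) — missense.
Codon 2: AAT (Asn) → CAT (His) — missense.
Codon 3: GGA (Gly) → GCA (Ala) — missense.
Codon 4: CGC (Arg) → CGT (Arg) — synonymous.
Codon 5: GCT (Ala) → GGT (Gly) — missense.
Synonymous: 1 of 5.

1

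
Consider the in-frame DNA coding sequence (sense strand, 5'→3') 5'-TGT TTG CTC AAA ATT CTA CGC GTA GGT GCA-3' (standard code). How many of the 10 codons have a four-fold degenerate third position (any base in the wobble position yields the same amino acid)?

6

Codon 1 TGT (Cys): third position 2-fold.
Codon 2 TTG (Leu): third position 2-fold.
Codon 3 CTC (Leu): third position 4-fold.
Codon 4 AAA (Lys): third position 2-fold.
Codon 5 ATT (Ile): third position 3-fold.
Codon 6 CTA (Leu): third position 4-fold.
Codon 7 CGC (Arg): third position 4-fold.
Codon 8 GTA (Val): third position 4-fold.
Codon 9 GGT (Gly): third position 4-fold.
Codon 10 GCA (Ala): third position 4-fold.
Four-fold degenerate third positions: 6.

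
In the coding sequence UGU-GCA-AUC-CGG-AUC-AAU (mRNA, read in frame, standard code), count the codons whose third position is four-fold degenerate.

2

Codon 1 UGU (Cys): third position 2-fold.
Codon 2 GCA (Ala): third position 4-fold.
Codon 3 AUC (Ile): third position 3-fold.
Codon 4 CGG (Arg): third position 4-fold.
Codon 5 AUC (Ile): third position 3-fold.
Codon 6 AAU (Asn): third position 2-fold.
Four-fold degenerate third positions: 2.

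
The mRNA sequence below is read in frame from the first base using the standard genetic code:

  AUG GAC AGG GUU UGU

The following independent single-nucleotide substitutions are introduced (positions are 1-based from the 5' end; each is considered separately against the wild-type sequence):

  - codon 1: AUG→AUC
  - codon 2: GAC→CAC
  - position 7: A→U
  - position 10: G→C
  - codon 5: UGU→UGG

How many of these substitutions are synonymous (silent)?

Codon 1: AUG (Met) → AUC (Ile) — missense.
Codon 2: GAC (Asp) → CAC (His) — missense.
Codon 3: AGG (Arg) → UGG (Trp) — missense.
Codon 4: GUU (Val) → CUU (Leu) — missense.
Codon 5: UGU (Cys) → UGG (Trp) — missense.
Synonymous: 0 of 5.

0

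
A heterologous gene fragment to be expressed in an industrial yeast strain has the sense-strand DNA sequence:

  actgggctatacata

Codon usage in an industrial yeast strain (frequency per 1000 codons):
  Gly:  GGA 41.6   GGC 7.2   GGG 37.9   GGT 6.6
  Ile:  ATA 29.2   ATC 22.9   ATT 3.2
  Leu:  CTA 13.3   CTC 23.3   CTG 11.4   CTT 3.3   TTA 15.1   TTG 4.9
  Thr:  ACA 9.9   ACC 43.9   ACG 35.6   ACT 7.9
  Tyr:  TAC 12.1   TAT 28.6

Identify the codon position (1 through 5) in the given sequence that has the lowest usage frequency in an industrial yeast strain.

1

Codon 1 ACT (Thr): 7.9 per 1000.
Codon 2 GGG (Gly): 37.9 per 1000.
Codon 3 CTA (Leu): 13.3 per 1000.
Codon 4 TAC (Tyr): 12.1 per 1000.
Codon 5 ATA (Ile): 29.2 per 1000.
Lowest frequency is 7.9 at codon 1.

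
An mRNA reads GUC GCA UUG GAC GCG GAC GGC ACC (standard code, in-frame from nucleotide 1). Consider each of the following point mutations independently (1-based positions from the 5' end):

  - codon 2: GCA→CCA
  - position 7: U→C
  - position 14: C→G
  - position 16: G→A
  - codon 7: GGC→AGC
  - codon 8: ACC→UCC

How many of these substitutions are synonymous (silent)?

Codon 2: GCA (Ala) → CCA (Pro) — missense.
Codon 3: UUG (Leu) → CUG (Leu) — synonymous.
Codon 5: GCG (Ala) → GGG (Gly) — missense.
Codon 6: GAC (Asp) → AAC (Asn) — missense.
Codon 7: GGC (Gly) → AGC (Ser) — missense.
Codon 8: ACC (Thr) → UCC (Ser) — missense.
Synonymous: 1 of 6.

1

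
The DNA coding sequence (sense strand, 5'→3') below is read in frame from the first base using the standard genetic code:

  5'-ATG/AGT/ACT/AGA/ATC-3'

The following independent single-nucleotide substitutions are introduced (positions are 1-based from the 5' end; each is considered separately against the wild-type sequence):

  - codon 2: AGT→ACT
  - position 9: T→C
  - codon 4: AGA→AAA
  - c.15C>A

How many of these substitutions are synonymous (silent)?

Codon 2: AGT (Ser) → ACT (Thr) — missense.
Codon 3: ACT (Thr) → ACC (Thr) — synonymous.
Codon 4: AGA (Arg) → AAA (Lys) — missense.
Codon 5: ATC (Ile) → ATA (Ile) — synonymous.
Synonymous: 2 of 4.

2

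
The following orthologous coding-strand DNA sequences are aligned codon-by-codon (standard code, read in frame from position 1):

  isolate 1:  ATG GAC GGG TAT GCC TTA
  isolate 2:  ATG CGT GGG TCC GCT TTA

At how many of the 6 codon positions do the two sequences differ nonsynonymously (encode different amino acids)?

2

Codon 1: ATG Met / ATG Met — identical.
Codon 2: GAC Asp / CGT Arg — nonsynonymous.
Codon 3: GGG Gly / GGG Gly — identical.
Codon 4: TAT Tyr / TCC Ser — nonsynonymous.
Codon 5: GCC Ala / GCT Ala — synonymous.
Codon 6: TTA Leu / TTA Leu — identical.
Nonsynonymous differences: 2.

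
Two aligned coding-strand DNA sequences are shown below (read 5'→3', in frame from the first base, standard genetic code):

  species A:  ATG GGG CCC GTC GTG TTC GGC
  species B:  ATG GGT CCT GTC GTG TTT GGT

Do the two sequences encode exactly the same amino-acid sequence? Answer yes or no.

yes

Codon 1: ATG Met / ATG Met — identical.
Codon 2: GGG Gly / GGT Gly — synonymous.
Codon 3: CCC Pro / CCT Pro — synonymous.
Codon 4: GTC Val / GTC Val — identical.
Codon 5: GTG Val / GTG Val — identical.
Codon 6: TTC Phe / TTT Phe — synonymous.
Codon 7: GGC Gly / GGT Gly — synonymous.
Nonsynonymous differences: 0 → same protein.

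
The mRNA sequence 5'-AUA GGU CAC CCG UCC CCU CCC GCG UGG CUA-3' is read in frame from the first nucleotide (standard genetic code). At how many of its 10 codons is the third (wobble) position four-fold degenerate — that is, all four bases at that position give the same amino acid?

Codon 1 AUA (Ile): third position 3-fold.
Codon 2 GGU (Gly): third position 4-fold.
Codon 3 CAC (His): third position 2-fold.
Codon 4 CCG (Pro): third position 4-fold.
Codon 5 UCC (Ser): third position 4-fold.
Codon 6 CCU (Pro): third position 4-fold.
Codon 7 CCC (Pro): third position 4-fold.
Codon 8 GCG (Ala): third position 4-fold.
Codon 9 UGG (Trp): third position 1-fold.
Codon 10 CUA (Leu): third position 4-fold.
Four-fold degenerate third positions: 7.

7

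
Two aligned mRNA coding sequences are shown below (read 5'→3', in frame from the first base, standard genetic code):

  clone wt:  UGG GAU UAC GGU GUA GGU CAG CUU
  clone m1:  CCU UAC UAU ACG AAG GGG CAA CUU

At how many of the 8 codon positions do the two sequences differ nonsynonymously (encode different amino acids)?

Codon 1: UGG Trp / CCU Pro — nonsynonymous.
Codon 2: GAU Asp / UAC Tyr — nonsynonymous.
Codon 3: UAC Tyr / UAU Tyr — synonymous.
Codon 4: GGU Gly / ACG Thr — nonsynonymous.
Codon 5: GUA Val / AAG Lys — nonsynonymous.
Codon 6: GGU Gly / GGG Gly — synonymous.
Codon 7: CAG Gln / CAA Gln — synonymous.
Codon 8: CUU Leu / CUU Leu — identical.
Nonsynonymous differences: 4.

4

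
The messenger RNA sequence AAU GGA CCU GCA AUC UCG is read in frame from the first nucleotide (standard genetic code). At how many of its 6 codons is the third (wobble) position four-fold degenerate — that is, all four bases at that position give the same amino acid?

Codon 1 AAU (Asn): third position 2-fold.
Codon 2 GGA (Gly): third position 4-fold.
Codon 3 CCU (Pro): third position 4-fold.
Codon 4 GCA (Ala): third position 4-fold.
Codon 5 AUC (Ile): third position 3-fold.
Codon 6 UCG (Ser): third position 4-fold.
Four-fold degenerate third positions: 4.

4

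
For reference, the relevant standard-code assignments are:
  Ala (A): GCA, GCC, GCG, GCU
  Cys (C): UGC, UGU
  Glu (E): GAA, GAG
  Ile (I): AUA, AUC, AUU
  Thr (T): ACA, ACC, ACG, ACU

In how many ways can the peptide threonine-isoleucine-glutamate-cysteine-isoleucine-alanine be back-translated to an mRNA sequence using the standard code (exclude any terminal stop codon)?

576

Thr: 4 codons.
Ile: 3 codons.
Glu: 2 codons.
Cys: 2 codons.
Ile: 3 codons.
Ala: 4 codons.
4 × 3 × 2 × 2 × 3 × 4 = 576.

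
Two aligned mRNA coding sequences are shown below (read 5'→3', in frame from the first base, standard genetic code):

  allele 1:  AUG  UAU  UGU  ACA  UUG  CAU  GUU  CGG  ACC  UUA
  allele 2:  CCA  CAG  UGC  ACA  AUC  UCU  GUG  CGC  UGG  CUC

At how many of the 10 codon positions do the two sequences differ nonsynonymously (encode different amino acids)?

5

Codon 1: AUG Met / CCA Pro — nonsynonymous.
Codon 2: UAU Tyr / CAG Gln — nonsynonymous.
Codon 3: UGU Cys / UGC Cys — synonymous.
Codon 4: ACA Thr / ACA Thr — identical.
Codon 5: UUG Leu / AUC Ile — nonsynonymous.
Codon 6: CAU His / UCU Ser — nonsynonymous.
Codon 7: GUU Val / GUG Val — synonymous.
Codon 8: CGG Arg / CGC Arg — synonymous.
Codon 9: ACC Thr / UGG Trp — nonsynonymous.
Codon 10: UUA Leu / CUC Leu — synonymous.
Nonsynonymous differences: 5.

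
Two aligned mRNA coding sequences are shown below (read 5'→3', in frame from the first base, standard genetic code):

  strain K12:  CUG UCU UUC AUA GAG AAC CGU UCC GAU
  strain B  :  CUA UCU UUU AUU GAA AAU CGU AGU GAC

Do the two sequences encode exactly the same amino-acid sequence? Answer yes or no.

Codon 1: CUG Leu / CUA Leu — synonymous.
Codon 2: UCU Ser / UCU Ser — identical.
Codon 3: UUC Phe / UUU Phe — synonymous.
Codon 4: AUA Ile / AUU Ile — synonymous.
Codon 5: GAG Glu / GAA Glu — synonymous.
Codon 6: AAC Asn / AAU Asn — synonymous.
Codon 7: CGU Arg / CGU Arg — identical.
Codon 8: UCC Ser / AGU Ser — synonymous.
Codon 9: GAU Asp / GAC Asp — synonymous.
Nonsynonymous differences: 0 → same protein.

yes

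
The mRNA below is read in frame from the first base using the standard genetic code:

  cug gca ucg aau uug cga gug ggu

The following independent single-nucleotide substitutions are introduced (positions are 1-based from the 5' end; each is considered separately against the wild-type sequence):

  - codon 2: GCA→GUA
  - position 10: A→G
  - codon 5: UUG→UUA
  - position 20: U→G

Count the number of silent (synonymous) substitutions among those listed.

1

Codon 2: GCA (Ala) → GUA (Val) — missense.
Codon 4: AAU (Asn) → GAU (Asp) — missense.
Codon 5: UUG (Leu) → UUA (Leu) — synonymous.
Codon 7: GUG (Val) → GGG (Gly) — missense.
Synonymous: 1 of 4.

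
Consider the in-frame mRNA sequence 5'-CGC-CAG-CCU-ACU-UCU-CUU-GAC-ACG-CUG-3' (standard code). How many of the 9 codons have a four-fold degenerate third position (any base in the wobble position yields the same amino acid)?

Codon 1 CGC (Arg): third position 4-fold.
Codon 2 CAG (Gln): third position 2-fold.
Codon 3 CCU (Pro): third position 4-fold.
Codon 4 ACU (Thr): third position 4-fold.
Codon 5 UCU (Ser): third position 4-fold.
Codon 6 CUU (Leu): third position 4-fold.
Codon 7 GAC (Asp): third position 2-fold.
Codon 8 ACG (Thr): third position 4-fold.
Codon 9 CUG (Leu): third position 4-fold.
Four-fold degenerate third positions: 7.

7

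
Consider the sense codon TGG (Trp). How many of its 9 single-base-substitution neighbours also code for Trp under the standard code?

Position 1: none → 0 synonymous.
Position 2: none → 0 synonymous.
Position 3: none → 0 synonymous.
Total: 0 + 0 + 0 = 0.

0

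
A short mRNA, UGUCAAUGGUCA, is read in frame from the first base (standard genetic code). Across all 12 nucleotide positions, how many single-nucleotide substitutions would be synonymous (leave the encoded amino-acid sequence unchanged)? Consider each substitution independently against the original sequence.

Codon 1 (UGU, Cys): 1 synonymous substitution.
Codon 2 (CAA, Gln): 1 synonymous substitution.
Codon 3 (UGG, Trp): 0 synonymous substitutions.
Codon 4 (UCA, Ser): 3 synonymous substitutions.
Total: 1 + 1 + 0 + 3 = 5.

5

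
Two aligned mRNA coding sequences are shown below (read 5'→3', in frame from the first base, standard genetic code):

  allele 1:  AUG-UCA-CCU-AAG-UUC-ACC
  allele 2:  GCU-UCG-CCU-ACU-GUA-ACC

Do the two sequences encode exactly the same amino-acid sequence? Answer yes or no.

no

Codon 1: AUG Met / GCU Ala — nonsynonymous.
Codon 2: UCA Ser / UCG Ser — synonymous.
Codon 3: CCU Pro / CCU Pro — identical.
Codon 4: AAG Lys / ACU Thr — nonsynonymous.
Codon 5: UUC Phe / GUA Val — nonsynonymous.
Codon 6: ACC Thr / ACC Thr — identical.
Nonsynonymous differences: 3 → different protein.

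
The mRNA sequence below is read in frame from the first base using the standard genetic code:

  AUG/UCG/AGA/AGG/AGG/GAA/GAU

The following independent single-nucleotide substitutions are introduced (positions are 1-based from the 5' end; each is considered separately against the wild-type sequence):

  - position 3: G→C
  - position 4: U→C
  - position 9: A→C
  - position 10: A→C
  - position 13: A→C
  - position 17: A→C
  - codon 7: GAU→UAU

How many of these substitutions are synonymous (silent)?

Codon 1: AUG (Met) → AUC (Ile) — missense.
Codon 2: UCG (Ser) → CCG (Pro) — missense.
Codon 3: AGA (Arg) → AGC (Ser) — missense.
Codon 4: AGG (Arg) → CGG (Arg) — synonymous.
Codon 5: AGG (Arg) → CGG (Arg) — synonymous.
Codon 6: GAA (Glu) → GCA (Ala) — missense.
Codon 7: GAU (Asp) → UAU (Tyr) — missense.
Synonymous: 2 of 7.

2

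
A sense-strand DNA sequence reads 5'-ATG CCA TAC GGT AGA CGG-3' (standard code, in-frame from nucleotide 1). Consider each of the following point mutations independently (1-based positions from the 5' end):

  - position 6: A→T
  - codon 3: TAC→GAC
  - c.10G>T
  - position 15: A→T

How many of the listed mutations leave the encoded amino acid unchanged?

1

Codon 2: CCA (Pro) → CCT (Pro) — synonymous.
Codon 3: TAC (Tyr) → GAC (Asp) — missense.
Codon 4: GGT (Gly) → TGT (Cys) — missense.
Codon 5: AGA (Arg) → AGT (Ser) — missense.
Synonymous: 1 of 4.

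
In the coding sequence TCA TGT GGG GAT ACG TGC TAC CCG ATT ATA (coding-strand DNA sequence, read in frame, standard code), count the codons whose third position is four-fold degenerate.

Codon 1 TCA (Ser): third position 4-fold.
Codon 2 TGT (Cys): third position 2-fold.
Codon 3 GGG (Gly): third position 4-fold.
Codon 4 GAT (Asp): third position 2-fold.
Codon 5 ACG (Thr): third position 4-fold.
Codon 6 TGC (Cys): third position 2-fold.
Codon 7 TAC (Tyr): third position 2-fold.
Codon 8 CCG (Pro): third position 4-fold.
Codon 9 ATT (Ile): third position 3-fold.
Codon 10 ATA (Ile): third position 3-fold.
Four-fold degenerate third positions: 4.

4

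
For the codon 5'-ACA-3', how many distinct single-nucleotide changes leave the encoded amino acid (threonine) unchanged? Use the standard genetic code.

Position 1: none → 0 synonymous.
Position 2: none → 0 synonymous.
Position 3: ACT, ACC, ACG → 3 synonymous.
Total: 0 + 0 + 3 = 3.

3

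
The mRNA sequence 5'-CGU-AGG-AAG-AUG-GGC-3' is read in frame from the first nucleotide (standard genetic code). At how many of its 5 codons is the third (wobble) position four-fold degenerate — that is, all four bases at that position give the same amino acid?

Codon 1 CGU (Arg): third position 4-fold.
Codon 2 AGG (Arg): third position 2-fold.
Codon 3 AAG (Lys): third position 2-fold.
Codon 4 AUG (Met): third position 1-fold.
Codon 5 GGC (Gly): third position 4-fold.
Four-fold degenerate third positions: 2.

2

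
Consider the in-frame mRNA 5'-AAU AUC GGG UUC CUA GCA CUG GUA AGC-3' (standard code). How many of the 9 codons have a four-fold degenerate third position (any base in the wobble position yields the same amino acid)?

5

Codon 1 AAU (Asn): third position 2-fold.
Codon 2 AUC (Ile): third position 3-fold.
Codon 3 GGG (Gly): third position 4-fold.
Codon 4 UUC (Phe): third position 2-fold.
Codon 5 CUA (Leu): third position 4-fold.
Codon 6 GCA (Ala): third position 4-fold.
Codon 7 CUG (Leu): third position 4-fold.
Codon 8 GUA (Val): third position 4-fold.
Codon 9 AGC (Ser): third position 2-fold.
Four-fold degenerate third positions: 5.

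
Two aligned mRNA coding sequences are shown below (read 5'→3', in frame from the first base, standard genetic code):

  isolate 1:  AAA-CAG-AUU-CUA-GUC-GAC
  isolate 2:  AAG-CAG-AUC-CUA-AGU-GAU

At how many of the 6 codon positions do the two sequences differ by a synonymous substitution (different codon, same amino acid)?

Codon 1: AAA Lys / AAG Lys — synonymous.
Codon 2: CAG Gln / CAG Gln — identical.
Codon 3: AUU Ile / AUC Ile — synonymous.
Codon 4: CUA Leu / CUA Leu — identical.
Codon 5: GUC Val / AGU Ser — nonsynonymous.
Codon 6: GAC Asp / GAU Asp — synonymous.
Synonymous differences: 3.

3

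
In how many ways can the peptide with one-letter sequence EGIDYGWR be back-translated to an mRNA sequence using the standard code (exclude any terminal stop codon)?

Glu: 2 codons.
Gly: 4 codons.
Ile: 3 codons.
Asp: 2 codons.
Tyr: 2 codons.
Gly: 4 codons.
Trp: 1 codon.
Arg: 6 codons.
2 × 4 × 3 × 2 × 2 × 4 × 1 × 6 = 2304.

2304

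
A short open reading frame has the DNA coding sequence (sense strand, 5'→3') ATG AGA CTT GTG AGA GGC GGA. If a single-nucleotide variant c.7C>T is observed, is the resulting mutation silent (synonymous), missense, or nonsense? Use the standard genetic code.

missense

Position 7 falls in codon 3: CTT → Leu.
After the substitution the codon is TTT → Phe.
Leu ≠ Phe, so this is a missense mutation.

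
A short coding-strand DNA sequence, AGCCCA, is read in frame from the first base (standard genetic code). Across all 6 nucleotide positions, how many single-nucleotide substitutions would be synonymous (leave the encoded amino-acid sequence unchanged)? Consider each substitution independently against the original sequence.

4

Codon 1 (AGC, Ser): 1 synonymous substitution.
Codon 2 (CCA, Pro): 3 synonymous substitutions.
Total: 1 + 3 = 4.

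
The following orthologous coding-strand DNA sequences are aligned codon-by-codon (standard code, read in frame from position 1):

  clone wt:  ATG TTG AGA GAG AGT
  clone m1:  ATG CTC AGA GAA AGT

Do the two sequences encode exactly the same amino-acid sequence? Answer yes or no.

yes

Codon 1: ATG Met / ATG Met — identical.
Codon 2: TTG Leu / CTC Leu — synonymous.
Codon 3: AGA Arg / AGA Arg — identical.
Codon 4: GAG Glu / GAA Glu — synonymous.
Codon 5: AGT Ser / AGT Ser — identical.
Nonsynonymous differences: 0 → same protein.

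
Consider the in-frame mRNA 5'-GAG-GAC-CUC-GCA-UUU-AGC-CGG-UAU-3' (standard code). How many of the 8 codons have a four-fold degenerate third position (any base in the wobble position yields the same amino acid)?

Codon 1 GAG (Glu): third position 2-fold.
Codon 2 GAC (Asp): third position 2-fold.
Codon 3 CUC (Leu): third position 4-fold.
Codon 4 GCA (Ala): third position 4-fold.
Codon 5 UUU (Phe): third position 2-fold.
Codon 6 AGC (Ser): third position 2-fold.
Codon 7 CGG (Arg): third position 4-fold.
Codon 8 UAU (Tyr): third position 2-fold.
Four-fold degenerate third positions: 3.

3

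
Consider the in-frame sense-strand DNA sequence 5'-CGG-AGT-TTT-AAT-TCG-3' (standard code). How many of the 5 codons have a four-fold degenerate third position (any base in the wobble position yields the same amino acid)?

Codon 1 CGG (Arg): third position 4-fold.
Codon 2 AGT (Ser): third position 2-fold.
Codon 3 TTT (Phe): third position 2-fold.
Codon 4 AAT (Asn): third position 2-fold.
Codon 5 TCG (Ser): third position 4-fold.
Four-fold degenerate third positions: 2.

2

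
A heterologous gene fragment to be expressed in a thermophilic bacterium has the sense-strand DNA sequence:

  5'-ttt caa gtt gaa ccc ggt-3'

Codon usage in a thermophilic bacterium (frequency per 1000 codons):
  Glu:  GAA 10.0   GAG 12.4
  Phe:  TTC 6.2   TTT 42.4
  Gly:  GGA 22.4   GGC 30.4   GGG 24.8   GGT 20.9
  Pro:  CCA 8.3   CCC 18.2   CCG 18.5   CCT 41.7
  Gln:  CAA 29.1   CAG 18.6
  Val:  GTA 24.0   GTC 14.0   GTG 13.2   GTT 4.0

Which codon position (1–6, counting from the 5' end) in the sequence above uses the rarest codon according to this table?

Codon 1 TTT (Phe): 42.4 per 1000.
Codon 2 CAA (Gln): 29.1 per 1000.
Codon 3 GTT (Val): 4.0 per 1000.
Codon 4 GAA (Glu): 10.0 per 1000.
Codon 5 CCC (Pro): 18.2 per 1000.
Codon 6 GGT (Gly): 20.9 per 1000.
Lowest frequency is 4.0 at codon 3.

3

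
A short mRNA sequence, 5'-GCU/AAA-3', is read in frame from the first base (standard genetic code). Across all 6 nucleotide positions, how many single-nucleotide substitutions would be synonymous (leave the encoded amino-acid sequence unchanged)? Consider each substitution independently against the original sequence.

4

Codon 1 (GCU, Ala): 3 synonymous substitutions.
Codon 2 (AAA, Lys): 1 synonymous substitution.
Total: 3 + 1 = 4.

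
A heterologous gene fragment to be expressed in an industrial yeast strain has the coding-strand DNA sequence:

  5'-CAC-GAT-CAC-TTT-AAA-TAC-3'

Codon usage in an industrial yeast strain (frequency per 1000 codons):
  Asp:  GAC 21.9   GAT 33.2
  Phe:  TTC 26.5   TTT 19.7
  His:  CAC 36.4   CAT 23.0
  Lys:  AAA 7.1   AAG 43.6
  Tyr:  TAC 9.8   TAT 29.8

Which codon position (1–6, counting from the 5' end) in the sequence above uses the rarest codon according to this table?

5

Codon 1 CAC (His): 36.4 per 1000.
Codon 2 GAT (Asp): 33.2 per 1000.
Codon 3 CAC (His): 36.4 per 1000.
Codon 4 TTT (Phe): 19.7 per 1000.
Codon 5 AAA (Lys): 7.1 per 1000.
Codon 6 TAC (Tyr): 9.8 per 1000.
Lowest frequency is 7.1 at codon 5.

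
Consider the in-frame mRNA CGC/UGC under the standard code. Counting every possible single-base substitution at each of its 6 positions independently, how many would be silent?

4

Codon 1 (CGC, Arg): 3 synonymous substitutions.
Codon 2 (UGC, Cys): 1 synonymous substitution.
Total: 3 + 1 = 4.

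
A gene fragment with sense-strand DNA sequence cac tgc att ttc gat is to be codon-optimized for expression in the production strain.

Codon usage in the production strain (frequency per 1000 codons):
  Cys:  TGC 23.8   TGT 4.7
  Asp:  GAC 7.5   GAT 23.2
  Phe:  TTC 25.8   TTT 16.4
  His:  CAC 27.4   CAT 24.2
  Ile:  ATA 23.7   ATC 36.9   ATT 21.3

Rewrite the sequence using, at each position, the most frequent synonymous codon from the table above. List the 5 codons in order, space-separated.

Codon 1 (His): best is CAC at 27.4.
Codon 2 (Cys): best is TGC at 23.8.
Codon 3 (Ile): best is ATC at 36.9.
Codon 4 (Phe): best is TTC at 25.8.
Codon 5 (Asp): best is GAT at 23.2.

CAC TGC ATC TTC GAT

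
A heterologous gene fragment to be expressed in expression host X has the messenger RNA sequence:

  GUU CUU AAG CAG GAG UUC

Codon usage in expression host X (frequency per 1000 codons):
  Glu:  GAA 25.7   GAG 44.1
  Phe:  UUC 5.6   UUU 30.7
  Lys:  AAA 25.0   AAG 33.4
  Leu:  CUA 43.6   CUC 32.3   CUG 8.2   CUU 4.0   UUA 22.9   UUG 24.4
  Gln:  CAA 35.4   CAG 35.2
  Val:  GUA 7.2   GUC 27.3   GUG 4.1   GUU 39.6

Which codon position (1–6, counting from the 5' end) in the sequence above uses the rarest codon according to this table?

Codon 1 GUU (Val): 39.6 per 1000.
Codon 2 CUU (Leu): 4.0 per 1000.
Codon 3 AAG (Lys): 33.4 per 1000.
Codon 4 CAG (Gln): 35.2 per 1000.
Codon 5 GAG (Glu): 44.1 per 1000.
Codon 6 UUC (Phe): 5.6 per 1000.
Lowest frequency is 4.0 at codon 2.

2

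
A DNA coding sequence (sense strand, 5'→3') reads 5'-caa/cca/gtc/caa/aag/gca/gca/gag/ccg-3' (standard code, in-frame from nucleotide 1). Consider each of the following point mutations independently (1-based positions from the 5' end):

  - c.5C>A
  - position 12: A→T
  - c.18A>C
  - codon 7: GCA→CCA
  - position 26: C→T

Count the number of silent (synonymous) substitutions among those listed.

Codon 2: CCA (Pro) → CAA (Gln) — missense.
Codon 4: CAA (Gln) → CAT (His) — missense.
Codon 6: GCA (Ala) → GCC (Ala) — synonymous.
Codon 7: GCA (Ala) → CCA (Pro) — missense.
Codon 9: CCG (Pro) → CTG (Leu) — missense.
Synonymous: 1 of 5.

1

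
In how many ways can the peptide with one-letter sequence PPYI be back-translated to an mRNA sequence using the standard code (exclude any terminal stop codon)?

Pro: 4 codons.
Pro: 4 codons.
Tyr: 2 codons.
Ile: 3 codons.
4 × 4 × 2 × 3 = 96.

96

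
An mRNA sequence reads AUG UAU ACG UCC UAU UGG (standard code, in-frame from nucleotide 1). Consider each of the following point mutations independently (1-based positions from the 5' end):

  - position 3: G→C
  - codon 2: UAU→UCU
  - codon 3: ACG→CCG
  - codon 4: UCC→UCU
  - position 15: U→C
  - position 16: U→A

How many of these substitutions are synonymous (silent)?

Codon 1: AUG (Met) → AUC (Ile) — missense.
Codon 2: UAU (Tyr) → UCU (Ser) — missense.
Codon 3: ACG (Thr) → CCG (Pro) — missense.
Codon 4: UCC (Ser) → UCU (Ser) — synonymous.
Codon 5: UAU (Tyr) → UAC (Tyr) — synonymous.
Codon 6: UGG (Trp) → AGG (Arg) — missense.
Synonymous: 2 of 6.

2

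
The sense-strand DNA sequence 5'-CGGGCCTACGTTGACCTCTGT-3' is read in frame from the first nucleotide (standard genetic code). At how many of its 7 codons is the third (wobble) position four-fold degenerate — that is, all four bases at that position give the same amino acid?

Codon 1 CGG (Arg): third position 4-fold.
Codon 2 GCC (Ala): third position 4-fold.
Codon 3 TAC (Tyr): third position 2-fold.
Codon 4 GTT (Val): third position 4-fold.
Codon 5 GAC (Asp): third position 2-fold.
Codon 6 CTC (Leu): third position 4-fold.
Codon 7 TGT (Cys): third position 2-fold.
Four-fold degenerate third positions: 4.

4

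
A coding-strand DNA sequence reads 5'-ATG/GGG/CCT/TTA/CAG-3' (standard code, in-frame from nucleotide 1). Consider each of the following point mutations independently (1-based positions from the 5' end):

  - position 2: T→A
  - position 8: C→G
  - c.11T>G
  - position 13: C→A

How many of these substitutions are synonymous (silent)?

0

Codon 1: ATG (Met) → AAG (Lys) — missense.
Codon 3: CCT (Pro) → CGT (Arg) — missense.
Codon 4: TTA (Leu) → TGA (Stop) — nonsense.
Codon 5: CAG (Gln) → AAG (Lys) — missense.
Synonymous: 0 of 4.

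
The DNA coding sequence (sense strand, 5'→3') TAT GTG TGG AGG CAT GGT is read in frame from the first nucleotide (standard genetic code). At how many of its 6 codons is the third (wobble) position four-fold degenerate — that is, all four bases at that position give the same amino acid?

2

Codon 1 TAT (Tyr): third position 2-fold.
Codon 2 GTG (Val): third position 4-fold.
Codon 3 TGG (Trp): third position 1-fold.
Codon 4 AGG (Arg): third position 2-fold.
Codon 5 CAT (His): third position 2-fold.
Codon 6 GGT (Gly): third position 4-fold.
Four-fold degenerate third positions: 2.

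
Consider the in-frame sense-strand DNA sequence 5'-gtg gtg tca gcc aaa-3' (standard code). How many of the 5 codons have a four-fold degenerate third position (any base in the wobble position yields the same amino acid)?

Codon 1 GTG (Val): third position 4-fold.
Codon 2 GTG (Val): third position 4-fold.
Codon 3 TCA (Ser): third position 4-fold.
Codon 4 GCC (Ala): third position 4-fold.
Codon 5 AAA (Lys): third position 2-fold.
Four-fold degenerate third positions: 4.

4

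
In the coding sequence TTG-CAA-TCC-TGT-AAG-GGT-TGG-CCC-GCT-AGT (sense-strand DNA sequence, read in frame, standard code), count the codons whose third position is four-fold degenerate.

4

Codon 1 TTG (Leu): third position 2-fold.
Codon 2 CAA (Gln): third position 2-fold.
Codon 3 TCC (Ser): third position 4-fold.
Codon 4 TGT (Cys): third position 2-fold.
Codon 5 AAG (Lys): third position 2-fold.
Codon 6 GGT (Gly): third position 4-fold.
Codon 7 TGG (Trp): third position 1-fold.
Codon 8 CCC (Pro): third position 4-fold.
Codon 9 GCT (Ala): third position 4-fold.
Codon 10 AGT (Ser): third position 2-fold.
Four-fold degenerate third positions: 4.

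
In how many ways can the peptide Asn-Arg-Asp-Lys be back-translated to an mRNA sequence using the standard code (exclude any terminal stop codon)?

48

Asn: 2 codons.
Arg: 6 codons.
Asp: 2 codons.
Lys: 2 codons.
2 × 6 × 2 × 2 = 48.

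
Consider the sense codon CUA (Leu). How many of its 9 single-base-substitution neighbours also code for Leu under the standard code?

4

Position 1: UUA → 1 synonymous.
Position 2: none → 0 synonymous.
Position 3: CUU, CUC, CUG → 3 synonymous.
Total: 1 + 0 + 3 = 4.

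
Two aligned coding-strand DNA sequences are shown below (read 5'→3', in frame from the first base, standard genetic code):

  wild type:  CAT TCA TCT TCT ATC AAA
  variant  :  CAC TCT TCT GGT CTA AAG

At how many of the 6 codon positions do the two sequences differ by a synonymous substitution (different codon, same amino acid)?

3

Codon 1: CAT His / CAC His — synonymous.
Codon 2: TCA Ser / TCT Ser — synonymous.
Codon 3: TCT Ser / TCT Ser — identical.
Codon 4: TCT Ser / GGT Gly — nonsynonymous.
Codon 5: ATC Ile / CTA Leu — nonsynonymous.
Codon 6: AAA Lys / AAG Lys — synonymous.
Synonymous differences: 3.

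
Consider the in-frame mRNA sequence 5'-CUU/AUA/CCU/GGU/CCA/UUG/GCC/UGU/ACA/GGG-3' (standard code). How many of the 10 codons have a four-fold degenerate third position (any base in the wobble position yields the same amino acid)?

Codon 1 CUU (Leu): third position 4-fold.
Codon 2 AUA (Ile): third position 3-fold.
Codon 3 CCU (Pro): third position 4-fold.
Codon 4 GGU (Gly): third position 4-fold.
Codon 5 CCA (Pro): third position 4-fold.
Codon 6 UUG (Leu): third position 2-fold.
Codon 7 GCC (Ala): third position 4-fold.
Codon 8 UGU (Cys): third position 2-fold.
Codon 9 ACA (Thr): third position 4-fold.
Codon 10 GGG (Gly): third position 4-fold.
Four-fold degenerate third positions: 7.

7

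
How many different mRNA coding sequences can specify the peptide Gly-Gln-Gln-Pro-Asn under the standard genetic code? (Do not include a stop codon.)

128

Gly: 4 codons.
Gln: 2 codons.
Gln: 2 codons.
Pro: 4 codons.
Asn: 2 codons.
4 × 2 × 2 × 4 × 2 = 128.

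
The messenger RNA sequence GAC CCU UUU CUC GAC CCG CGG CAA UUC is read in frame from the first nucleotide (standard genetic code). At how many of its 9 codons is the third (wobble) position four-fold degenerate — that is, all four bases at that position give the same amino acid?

Codon 1 GAC (Asp): third position 2-fold.
Codon 2 CCU (Pro): third position 4-fold.
Codon 3 UUU (Phe): third position 2-fold.
Codon 4 CUC (Leu): third position 4-fold.
Codon 5 GAC (Asp): third position 2-fold.
Codon 6 CCG (Pro): third position 4-fold.
Codon 7 CGG (Arg): third position 4-fold.
Codon 8 CAA (Gln): third position 2-fold.
Codon 9 UUC (Phe): third position 2-fold.
Four-fold degenerate third positions: 4.

4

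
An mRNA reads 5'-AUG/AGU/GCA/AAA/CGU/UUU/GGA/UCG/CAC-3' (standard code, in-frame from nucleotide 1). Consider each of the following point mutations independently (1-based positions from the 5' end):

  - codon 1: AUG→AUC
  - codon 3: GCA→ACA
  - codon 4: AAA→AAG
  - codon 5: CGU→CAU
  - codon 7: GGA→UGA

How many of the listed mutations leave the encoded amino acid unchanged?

Codon 1: AUG (Met) → AUC (Ile) — missense.
Codon 3: GCA (Ala) → ACA (Thr) — missense.
Codon 4: AAA (Lys) → AAG (Lys) — synonymous.
Codon 5: CGU (Arg) → CAU (His) — missense.
Codon 7: GGA (Gly) → UGA (Stop) — nonsense.
Synonymous: 1 of 5.

1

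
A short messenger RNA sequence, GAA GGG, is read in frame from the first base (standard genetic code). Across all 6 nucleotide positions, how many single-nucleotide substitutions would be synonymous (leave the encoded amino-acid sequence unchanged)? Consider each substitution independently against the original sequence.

4

Codon 1 (GAA, Glu): 1 synonymous substitution.
Codon 2 (GGG, Gly): 3 synonymous substitutions.
Total: 1 + 3 = 4.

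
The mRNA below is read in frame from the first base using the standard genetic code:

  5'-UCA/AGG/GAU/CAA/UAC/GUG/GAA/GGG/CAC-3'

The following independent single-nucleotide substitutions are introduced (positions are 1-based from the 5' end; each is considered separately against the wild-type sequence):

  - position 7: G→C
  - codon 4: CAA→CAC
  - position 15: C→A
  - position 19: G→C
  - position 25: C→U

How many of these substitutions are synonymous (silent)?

Codon 3: GAU (Asp) → CAU (His) — missense.
Codon 4: CAA (Gln) → CAC (His) — missense.
Codon 5: UAC (Tyr) → UAA (Stop) — nonsense.
Codon 7: GAA (Glu) → CAA (Gln) — missense.
Codon 9: CAC (His) → UAC (Tyr) — missense.
Synonymous: 0 of 5.

0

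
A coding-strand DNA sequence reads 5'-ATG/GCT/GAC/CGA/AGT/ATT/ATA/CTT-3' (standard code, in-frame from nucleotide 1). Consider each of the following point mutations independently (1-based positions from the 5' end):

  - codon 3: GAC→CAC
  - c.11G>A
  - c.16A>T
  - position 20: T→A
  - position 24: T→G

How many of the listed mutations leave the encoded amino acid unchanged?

1

Codon 3: GAC (Asp) → CAC (His) — missense.
Codon 4: CGA (Arg) → CAA (Gln) — missense.
Codon 6: ATT (Ile) → TTT (Phe) — missense.
Codon 7: ATA (Ile) → AAA (Lys) — missense.
Codon 8: CTT (Leu) → CTG (Leu) — synonymous.
Synonymous: 1 of 5.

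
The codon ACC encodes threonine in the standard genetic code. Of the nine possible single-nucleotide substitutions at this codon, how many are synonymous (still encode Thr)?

Position 1: none → 0 synonymous.
Position 2: none → 0 synonymous.
Position 3: ACT, ACA, ACG → 3 synonymous.
Total: 0 + 0 + 3 = 3.

3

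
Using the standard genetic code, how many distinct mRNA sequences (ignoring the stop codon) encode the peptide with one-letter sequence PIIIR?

Pro: 4 codons.
Ile: 3 codons.
Ile: 3 codons.
Ile: 3 codons.
Arg: 6 codons.
4 × 3 × 3 × 3 × 6 = 648.

648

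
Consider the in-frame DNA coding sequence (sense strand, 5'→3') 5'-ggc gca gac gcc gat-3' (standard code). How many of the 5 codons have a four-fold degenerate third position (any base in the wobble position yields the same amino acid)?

3

Codon 1 GGC (Gly): third position 4-fold.
Codon 2 GCA (Ala): third position 4-fold.
Codon 3 GAC (Asp): third position 2-fold.
Codon 4 GCC (Ala): third position 4-fold.
Codon 5 GAT (Asp): third position 2-fold.
Four-fold degenerate third positions: 3.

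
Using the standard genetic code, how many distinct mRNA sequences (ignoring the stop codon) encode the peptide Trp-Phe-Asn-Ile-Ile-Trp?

36

Trp: 1 codon.
Phe: 2 codons.
Asn: 2 codons.
Ile: 3 codons.
Ile: 3 codons.
Trp: 1 codon.
1 × 2 × 2 × 3 × 3 × 1 = 36.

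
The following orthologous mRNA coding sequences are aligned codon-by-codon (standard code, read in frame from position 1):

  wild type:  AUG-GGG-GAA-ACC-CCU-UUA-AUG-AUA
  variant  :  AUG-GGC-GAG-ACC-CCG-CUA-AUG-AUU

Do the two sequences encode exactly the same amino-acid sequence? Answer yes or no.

yes

Codon 1: AUG Met / AUG Met — identical.
Codon 2: GGG Gly / GGC Gly — synonymous.
Codon 3: GAA Glu / GAG Glu — synonymous.
Codon 4: ACC Thr / ACC Thr — identical.
Codon 5: CCU Pro / CCG Pro — synonymous.
Codon 6: UUA Leu / CUA Leu — synonymous.
Codon 7: AUG Met / AUG Met — identical.
Codon 8: AUA Ile / AUU Ile — synonymous.
Nonsynonymous differences: 0 → same protein.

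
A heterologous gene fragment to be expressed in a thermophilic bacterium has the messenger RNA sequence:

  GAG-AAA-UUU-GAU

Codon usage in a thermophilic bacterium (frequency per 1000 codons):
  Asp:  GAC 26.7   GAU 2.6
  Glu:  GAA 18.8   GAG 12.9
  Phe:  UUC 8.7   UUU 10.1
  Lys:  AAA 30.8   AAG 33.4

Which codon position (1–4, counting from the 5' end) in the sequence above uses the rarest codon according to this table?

4

Codon 1 GAG (Glu): 12.9 per 1000.
Codon 2 AAA (Lys): 30.8 per 1000.
Codon 3 UUU (Phe): 10.1 per 1000.
Codon 4 GAU (Asp): 2.6 per 1000.
Lowest frequency is 2.6 at codon 4.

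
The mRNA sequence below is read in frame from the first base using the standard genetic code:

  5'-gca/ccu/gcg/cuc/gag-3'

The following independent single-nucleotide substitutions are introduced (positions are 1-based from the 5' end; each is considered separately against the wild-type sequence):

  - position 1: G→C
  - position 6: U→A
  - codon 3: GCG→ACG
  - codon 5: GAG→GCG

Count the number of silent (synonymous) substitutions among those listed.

Codon 1: GCA (Ala) → CCA (Pro) — missense.
Codon 2: CCU (Pro) → CCA (Pro) — synonymous.
Codon 3: GCG (Ala) → ACG (Thr) — missense.
Codon 5: GAG (Glu) → GCG (Ala) — missense.
Synonymous: 1 of 4.

1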